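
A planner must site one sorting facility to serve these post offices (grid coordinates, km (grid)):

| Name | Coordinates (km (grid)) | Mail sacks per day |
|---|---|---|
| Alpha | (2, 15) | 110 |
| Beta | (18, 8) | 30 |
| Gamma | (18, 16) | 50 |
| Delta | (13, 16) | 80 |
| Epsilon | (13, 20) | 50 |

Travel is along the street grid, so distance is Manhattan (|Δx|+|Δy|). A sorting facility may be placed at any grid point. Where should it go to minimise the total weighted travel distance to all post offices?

Manhattan distance separates: Σwᵢ(|x−xᵢ|+|y−yᵢ|) = Σwᵢ|x−xᵢ| + Σwᵢ|y−yᵢ|, so x and y are optimised independently as 1-D weighted medians.
Total weight W = 320; half = 160.
x-coordinate, sorted with cumulative weight:
  x=2 (Alpha, w=110) cum 110
  x=13 (Delta, w=80) cum 190  ← median
  x=13 (Epsilon, w=50) cum 240
  x=18 (Beta, w=30) cum 270
  x=18 (Gamma, w=50) cum 320
⇒ x* = 13
y-coordinate, sorted with cumulative weight:
  y=8 (Beta, w=30) cum 30
  y=15 (Alpha, w=110) cum 140
  y=16 (Gamma, w=50) cum 190  ← median
  y=16 (Delta, w=80) cum 270
  y=20 (Epsilon, w=50) cum 320
⇒ y* = 16

(13, 16)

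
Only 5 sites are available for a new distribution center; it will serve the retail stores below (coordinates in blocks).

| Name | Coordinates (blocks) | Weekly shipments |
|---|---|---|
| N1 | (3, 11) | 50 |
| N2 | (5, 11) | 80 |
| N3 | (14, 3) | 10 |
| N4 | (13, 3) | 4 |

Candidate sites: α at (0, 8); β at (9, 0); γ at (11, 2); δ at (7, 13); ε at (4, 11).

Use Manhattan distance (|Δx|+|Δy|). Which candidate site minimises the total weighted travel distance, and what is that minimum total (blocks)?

Total weighted distance at each candidate:
  α (0, 8): total = 1202
  β (9, 0): total = 2158
  γ (11, 2): total = 2102
  δ (7, 13): total = 854
  ε (4, 11): total = 378
Minimum is at ε with total 378 blocks.

ε, total 378 blocks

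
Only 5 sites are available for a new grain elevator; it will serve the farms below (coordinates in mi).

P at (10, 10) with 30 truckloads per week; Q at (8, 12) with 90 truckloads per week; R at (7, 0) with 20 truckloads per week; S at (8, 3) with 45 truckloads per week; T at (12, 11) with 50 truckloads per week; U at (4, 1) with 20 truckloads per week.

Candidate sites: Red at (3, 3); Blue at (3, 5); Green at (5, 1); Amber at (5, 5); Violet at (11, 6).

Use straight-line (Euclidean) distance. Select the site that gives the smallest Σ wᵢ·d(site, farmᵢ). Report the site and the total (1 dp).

Total weighted distance at each candidate:
  Red (3, 3): total = 2195.4
  Blue (3, 5): total = 2026.0
  Green (5, 1): total = 2172.3
  Amber (5, 5): total = 1710.9
  Violet (11, 6): total = 1489.6
Minimum is at Violet with total 1489.6 mi.

Violet, total 1489.6 mi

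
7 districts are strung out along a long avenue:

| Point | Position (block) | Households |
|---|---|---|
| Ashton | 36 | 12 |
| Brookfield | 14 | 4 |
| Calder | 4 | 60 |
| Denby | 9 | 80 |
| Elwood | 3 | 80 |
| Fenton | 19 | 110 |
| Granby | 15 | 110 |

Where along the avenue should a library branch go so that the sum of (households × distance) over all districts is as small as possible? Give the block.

For a sum of weighted absolute distances on a line, the optimum is the weighted median (not the mean). Total weight W = 456; half-weight = 228.
Sort by position and accumulate weight:
  block 3 (Elwood, w=80) → cum 80
  block 4 (Calder, w=60) → cum 140
  block 9 (Denby, w=80) → cum 220
  block 14 (Brookfield, w=4) → cum 224
  block 15 (Granby, w=110) → cum 334  ≥ 228 → median here
  block 19 (Fenton, w=110) → cum 444
  block 36 (Ashton, w=12) → cum 456
Optimal location: block 15.

x = 15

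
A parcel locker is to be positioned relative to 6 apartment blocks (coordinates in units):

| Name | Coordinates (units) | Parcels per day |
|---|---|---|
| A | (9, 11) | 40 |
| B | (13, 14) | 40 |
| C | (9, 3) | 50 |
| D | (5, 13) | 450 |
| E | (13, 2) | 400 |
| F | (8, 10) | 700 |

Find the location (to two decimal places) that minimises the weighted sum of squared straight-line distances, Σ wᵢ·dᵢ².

The minimiser of Σwᵢ‖p−pᵢ‖² is the weighted centroid p* = (Σwᵢpᵢ)/(Σwᵢ).
Σwᵢ = 1680.
Σwᵢxᵢ = 40·9 + 40·13 + 50·9 + 450·5 + 400·13 + 700·8 = 14380.
Σwᵢyᵢ = 40·11 + 40·14 + 50·3 + 450·13 + 400·2 + 700·10 = 14800.
x* = 14380/1680 = 8.56, y* = 14800/1680 = 8.81.

(8.56, 8.81)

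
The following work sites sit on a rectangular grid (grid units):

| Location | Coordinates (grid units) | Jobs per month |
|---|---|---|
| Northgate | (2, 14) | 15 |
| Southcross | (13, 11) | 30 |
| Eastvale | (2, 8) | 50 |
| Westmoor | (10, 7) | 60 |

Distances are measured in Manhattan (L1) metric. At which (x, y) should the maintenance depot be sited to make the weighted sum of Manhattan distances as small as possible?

Manhattan distance separates: Σwᵢ(|x−xᵢ|+|y−yᵢ|) = Σwᵢ|x−xᵢ| + Σwᵢ|y−yᵢ|, so x and y are optimised independently as 1-D weighted medians.
Total weight W = 155; half = 77.5.
x-coordinate, sorted with cumulative weight:
  x=2 (Northgate, w=15) cum 15
  x=2 (Eastvale, w=50) cum 65
  x=10 (Westmoor, w=60) cum 125  ← median
  x=13 (Southcross, w=30) cum 155
⇒ x* = 10
y-coordinate, sorted with cumulative weight:
  y=7 (Westmoor, w=60) cum 60
  y=8 (Eastvale, w=50) cum 110  ← median
  y=11 (Southcross, w=30) cum 140
  y=14 (Northgate, w=15) cum 155
⇒ y* = 8

(10, 8)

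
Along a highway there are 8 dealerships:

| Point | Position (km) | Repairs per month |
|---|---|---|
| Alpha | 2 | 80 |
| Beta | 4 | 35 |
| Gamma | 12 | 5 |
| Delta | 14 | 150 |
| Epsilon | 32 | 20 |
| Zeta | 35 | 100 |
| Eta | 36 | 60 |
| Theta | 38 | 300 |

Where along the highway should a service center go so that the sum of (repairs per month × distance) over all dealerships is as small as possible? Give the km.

x = 35

For a sum of weighted absolute distances on a line, the optimum is the weighted median (not the mean). Total weight W = 750; half-weight = 375.
Sort by position and accumulate weight:
  km 2 (Alpha, w=80) → cum 80
  km 4 (Beta, w=35) → cum 115
  km 12 (Gamma, w=5) → cum 120
  km 14 (Delta, w=150) → cum 270
  km 32 (Epsilon, w=20) → cum 290
  km 35 (Zeta, w=100) → cum 390  ≥ 375 → median here
  km 36 (Eta, w=60) → cum 450
  km 38 (Theta, w=300) → cum 750
Optimal location: km 35.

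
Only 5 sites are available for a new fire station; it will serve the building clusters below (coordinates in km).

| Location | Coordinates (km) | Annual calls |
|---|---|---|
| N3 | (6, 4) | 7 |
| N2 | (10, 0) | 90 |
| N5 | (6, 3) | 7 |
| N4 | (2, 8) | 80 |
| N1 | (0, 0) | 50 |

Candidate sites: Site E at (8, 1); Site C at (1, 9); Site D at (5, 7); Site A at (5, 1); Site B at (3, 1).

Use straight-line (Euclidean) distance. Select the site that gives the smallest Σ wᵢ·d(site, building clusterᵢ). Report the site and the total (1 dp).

Site A, total 1360.9 km

Total weighted distance at each candidate:
  Site E (8, 1): total = 1387.0
  Site C (1, 9): total = 1815.6
  Site D (5, 7): total = 1508.3
  Site A (5, 1): total = 1360.9
  Site B (3, 1): total = 1415.1
Minimum is at Site A with total 1360.9 km.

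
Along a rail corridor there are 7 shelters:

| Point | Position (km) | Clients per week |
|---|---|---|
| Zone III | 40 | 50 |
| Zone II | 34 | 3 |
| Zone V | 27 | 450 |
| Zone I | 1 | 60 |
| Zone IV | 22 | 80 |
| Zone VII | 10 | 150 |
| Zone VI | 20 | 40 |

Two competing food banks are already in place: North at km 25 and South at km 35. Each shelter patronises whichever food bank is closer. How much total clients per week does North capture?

The indifferent point is the midpoint (25+35)/2 = 30; shelters left of it (closer to North at 25) go to North, those right go to South.
  Zone I at 1 (w=60) → North
  Zone VII at 10 (w=150) → North
  Zone VI at 20 (w=40) → North
  Zone IV at 22 (w=80) → North
  Zone V at 27 (w=450) → North
  Zone II at 34 (w=3) → South
  Zone III at 40 (w=50) → South
North captures 780; South captures 53.

780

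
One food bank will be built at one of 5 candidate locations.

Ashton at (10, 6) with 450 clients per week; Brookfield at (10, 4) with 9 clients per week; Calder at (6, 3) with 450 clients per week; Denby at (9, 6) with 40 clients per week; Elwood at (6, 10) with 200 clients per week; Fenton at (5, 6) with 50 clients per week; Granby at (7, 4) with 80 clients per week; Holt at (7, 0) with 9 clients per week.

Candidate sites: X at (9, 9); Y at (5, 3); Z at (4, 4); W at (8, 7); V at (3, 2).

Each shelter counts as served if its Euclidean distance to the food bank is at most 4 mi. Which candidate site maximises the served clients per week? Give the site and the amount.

Coverage radius r = 4 mi; a point is covered iff (Δx)²+(Δy)² ≤ 4² = 16.
  X (9, 9): covers {Ashton, Denby, Elwood} → 690
  Y (5, 3): covers {Calder, Fenton, Granby, Holt} → 589
  Z (4, 4): covers {Calder, Fenton, Granby} → 580
  W (8, 7): covers {Ashton, Brookfield, Denby, Elwood, Fenton, Granby} → 829
  V (3, 2): covers {Calder} → 450
Maximum coverage at W: 829 clients per week.

W, covering 829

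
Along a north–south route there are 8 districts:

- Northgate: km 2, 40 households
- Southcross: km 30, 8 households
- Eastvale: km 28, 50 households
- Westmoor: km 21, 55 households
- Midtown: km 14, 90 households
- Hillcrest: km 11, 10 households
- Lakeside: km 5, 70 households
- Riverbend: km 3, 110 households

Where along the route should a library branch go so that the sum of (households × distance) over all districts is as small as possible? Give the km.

For a sum of weighted absolute distances on a line, the optimum is the weighted median (not the mean). Total weight W = 433; half-weight = 216.5.
Sort by position and accumulate weight:
  km 2 (Northgate, w=40) → cum 40
  km 3 (Riverbend, w=110) → cum 150
  km 5 (Lakeside, w=70) → cum 220  ≥ 216.5 → median here
  km 11 (Hillcrest, w=10) → cum 230
  km 14 (Midtown, w=90) → cum 320
  km 21 (Westmoor, w=55) → cum 375
  km 28 (Eastvale, w=50) → cum 425
  km 30 (Southcross, w=8) → cum 433
Optimal location: km 5.

x = 5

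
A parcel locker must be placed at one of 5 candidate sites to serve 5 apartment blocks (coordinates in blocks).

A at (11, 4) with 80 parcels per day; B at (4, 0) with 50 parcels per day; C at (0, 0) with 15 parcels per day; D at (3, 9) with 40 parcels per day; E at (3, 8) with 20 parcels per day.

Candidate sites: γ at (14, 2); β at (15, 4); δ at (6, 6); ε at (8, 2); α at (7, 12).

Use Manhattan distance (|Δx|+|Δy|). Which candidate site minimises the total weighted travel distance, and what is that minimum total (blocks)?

Total weighted distance at each candidate:
  γ (14, 2): total = 2300
  β (15, 4): total = 2355
  δ (6, 6): total = 1480
  ε (8, 2): total = 1550
  α (7, 12): total = 2435
Minimum is at δ with total 1480 blocks.

δ, total 1480 blocks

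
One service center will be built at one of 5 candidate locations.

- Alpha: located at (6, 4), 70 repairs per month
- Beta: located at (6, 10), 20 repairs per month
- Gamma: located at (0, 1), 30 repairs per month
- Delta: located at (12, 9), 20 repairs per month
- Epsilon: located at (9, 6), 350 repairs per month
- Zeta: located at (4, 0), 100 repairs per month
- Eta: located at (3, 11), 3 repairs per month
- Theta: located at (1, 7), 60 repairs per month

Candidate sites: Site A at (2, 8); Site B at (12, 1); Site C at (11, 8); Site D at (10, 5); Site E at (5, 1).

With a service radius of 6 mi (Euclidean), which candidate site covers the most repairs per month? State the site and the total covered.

Site D, covering 440

Coverage radius r = 6 mi; a point is covered iff (Δx)²+(Δy)² ≤ 6² = 36.
  Site A (2, 8): covers {Alpha, Beta, Eta, Theta} → 153
  Site B (12, 1): covers {Epsilon} → 350
  Site C (11, 8): covers {Beta, Delta, Epsilon} → 390
  Site D (10, 5): covers {Alpha, Delta, Epsilon} → 440
  Site E (5, 1): covers {Alpha, Gamma, Zeta} → 200
Maximum coverage at Site D: 440 repairs per month.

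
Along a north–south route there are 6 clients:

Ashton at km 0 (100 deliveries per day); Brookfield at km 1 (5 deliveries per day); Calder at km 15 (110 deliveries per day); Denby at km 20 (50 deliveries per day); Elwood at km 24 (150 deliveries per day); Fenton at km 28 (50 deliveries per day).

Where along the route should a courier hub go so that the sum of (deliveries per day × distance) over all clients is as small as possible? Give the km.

For a sum of weighted absolute distances on a line, the optimum is the weighted median (not the mean). Total weight W = 465; half-weight = 232.5.
Sort by position and accumulate weight:
  km 0 (Ashton, w=100) → cum 100
  km 1 (Brookfield, w=5) → cum 105
  km 15 (Calder, w=110) → cum 215
  km 20 (Denby, w=50) → cum 265  ≥ 232.5 → median here
  km 24 (Elwood, w=150) → cum 415
  km 28 (Fenton, w=50) → cum 465
Optimal location: km 20.

x = 20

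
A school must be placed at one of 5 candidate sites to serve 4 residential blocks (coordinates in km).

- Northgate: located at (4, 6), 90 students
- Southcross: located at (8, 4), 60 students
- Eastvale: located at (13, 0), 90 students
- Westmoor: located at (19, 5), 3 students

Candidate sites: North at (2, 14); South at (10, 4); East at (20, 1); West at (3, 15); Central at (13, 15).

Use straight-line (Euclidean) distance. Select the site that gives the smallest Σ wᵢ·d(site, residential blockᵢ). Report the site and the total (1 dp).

South, total 1166.4 km

Total weighted distance at each candidate:
  North (2, 14): total = 3102.0
  South (10, 4): total = 1166.4
  East (20, 1): total = 2899.6
  West (3, 15): total = 3219.1
  Central (13, 15): total = 3255.5
Minimum is at South with total 1166.4 km.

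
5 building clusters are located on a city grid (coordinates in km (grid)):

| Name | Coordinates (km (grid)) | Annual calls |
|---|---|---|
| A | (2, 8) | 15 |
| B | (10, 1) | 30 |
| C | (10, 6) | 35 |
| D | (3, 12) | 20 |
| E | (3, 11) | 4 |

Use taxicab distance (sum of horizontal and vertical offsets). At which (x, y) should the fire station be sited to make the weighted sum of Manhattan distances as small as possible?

(10, 6)

Manhattan distance separates: Σwᵢ(|x−xᵢ|+|y−yᵢ|) = Σwᵢ|x−xᵢ| + Σwᵢ|y−yᵢ|, so x and y are optimised independently as 1-D weighted medians.
Total weight W = 104; half = 52.
x-coordinate, sorted with cumulative weight:
  x=2 (A, w=15) cum 15
  x=3 (D, w=20) cum 35
  x=3 (E, w=4) cum 39
  x=10 (B, w=30) cum 69  ← median
  x=10 (C, w=35) cum 104
⇒ x* = 10
y-coordinate, sorted with cumulative weight:
  y=1 (B, w=30) cum 30
  y=6 (C, w=35) cum 65  ← median
  y=8 (A, w=15) cum 80
  y=11 (E, w=4) cum 84
  y=12 (D, w=20) cum 104
⇒ y* = 6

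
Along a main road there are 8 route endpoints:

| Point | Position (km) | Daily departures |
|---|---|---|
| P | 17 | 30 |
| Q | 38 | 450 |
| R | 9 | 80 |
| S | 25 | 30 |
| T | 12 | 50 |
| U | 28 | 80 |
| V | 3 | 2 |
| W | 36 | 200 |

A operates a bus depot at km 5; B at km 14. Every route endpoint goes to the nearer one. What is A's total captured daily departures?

82

The indifferent point is the midpoint (5+14)/2 = 9.5; route endpoints left of it (closer to A at 5) go to A, those right go to B.
  V at 3 (w=2) → A
  R at 9 (w=80) → A
  T at 12 (w=50) → B
  P at 17 (w=30) → B
  S at 25 (w=30) → B
  U at 28 (w=80) → B
  W at 36 (w=200) → B
  Q at 38 (w=450) → B
A captures 82; B captures 840.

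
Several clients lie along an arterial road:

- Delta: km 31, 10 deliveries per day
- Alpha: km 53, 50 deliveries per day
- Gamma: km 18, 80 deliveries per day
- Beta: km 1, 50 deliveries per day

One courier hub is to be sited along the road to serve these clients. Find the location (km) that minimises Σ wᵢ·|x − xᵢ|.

For a sum of weighted absolute distances on a line, the optimum is the weighted median (not the mean). Total weight W = 190; half-weight = 95.
Sort by position and accumulate weight:
  km 1 (Beta, w=50) → cum 50
  km 18 (Gamma, w=80) → cum 130  ≥ 95 → median here
  km 31 (Delta, w=10) → cum 140
  km 53 (Alpha, w=50) → cum 190
Optimal location: km 18.

x = 18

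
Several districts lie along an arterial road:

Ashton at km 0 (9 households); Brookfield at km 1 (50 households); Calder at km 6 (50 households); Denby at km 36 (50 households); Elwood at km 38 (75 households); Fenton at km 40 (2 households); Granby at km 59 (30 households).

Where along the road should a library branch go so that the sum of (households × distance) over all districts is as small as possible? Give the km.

For a sum of weighted absolute distances on a line, the optimum is the weighted median (not the mean). Total weight W = 266; half-weight = 133.
Sort by position and accumulate weight:
  km 0 (Ashton, w=9) → cum 9
  km 1 (Brookfield, w=50) → cum 59
  km 6 (Calder, w=50) → cum 109
  km 36 (Denby, w=50) → cum 159  ≥ 133 → median here
  km 38 (Elwood, w=75) → cum 234
  km 40 (Fenton, w=2) → cum 236
  km 59 (Granby, w=30) → cum 266
Optimal location: km 36.

x = 36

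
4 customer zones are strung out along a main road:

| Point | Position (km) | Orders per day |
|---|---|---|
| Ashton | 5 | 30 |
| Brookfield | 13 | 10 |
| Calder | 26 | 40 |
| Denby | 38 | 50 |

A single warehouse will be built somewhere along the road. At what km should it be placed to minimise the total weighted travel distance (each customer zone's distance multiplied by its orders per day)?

x = 26

For a sum of weighted absolute distances on a line, the optimum is the weighted median (not the mean). Total weight W = 130; half-weight = 65.
Sort by position and accumulate weight:
  km 5 (Ashton, w=30) → cum 30
  km 13 (Brookfield, w=10) → cum 40
  km 26 (Calder, w=40) → cum 80  ≥ 65 → median here
  km 38 (Denby, w=50) → cum 130
Optimal location: km 26.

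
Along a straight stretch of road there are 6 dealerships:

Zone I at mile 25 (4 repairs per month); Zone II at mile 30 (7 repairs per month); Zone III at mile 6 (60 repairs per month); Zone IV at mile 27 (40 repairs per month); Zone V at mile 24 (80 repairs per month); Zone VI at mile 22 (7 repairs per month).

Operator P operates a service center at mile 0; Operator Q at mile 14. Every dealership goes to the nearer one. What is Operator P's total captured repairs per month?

60

The indifferent point is the midpoint (0+14)/2 = 7; dealerships left of it (closer to Operator P at 0) go to Operator P, those right go to Operator Q.
  Zone III at 6 (w=60) → Operator P
  Zone VI at 22 (w=7) → Operator Q
  Zone V at 24 (w=80) → Operator Q
  Zone I at 25 (w=4) → Operator Q
  Zone IV at 27 (w=40) → Operator Q
  Zone II at 30 (w=7) → Operator Q
Operator P captures 60; Operator Q captures 138.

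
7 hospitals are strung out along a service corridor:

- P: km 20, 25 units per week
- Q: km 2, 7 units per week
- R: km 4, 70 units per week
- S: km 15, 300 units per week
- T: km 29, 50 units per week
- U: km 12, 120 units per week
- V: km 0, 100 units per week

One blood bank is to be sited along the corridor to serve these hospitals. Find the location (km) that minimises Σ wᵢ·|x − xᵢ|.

x = 15

For a sum of weighted absolute distances on a line, the optimum is the weighted median (not the mean). Total weight W = 672; half-weight = 336.
Sort by position and accumulate weight:
  km 0 (V, w=100) → cum 100
  km 2 (Q, w=7) → cum 107
  km 4 (R, w=70) → cum 177
  km 12 (U, w=120) → cum 297
  km 15 (S, w=300) → cum 597  ≥ 336 → median here
  km 20 (P, w=25) → cum 622
  km 29 (T, w=50) → cum 672
Optimal location: km 15.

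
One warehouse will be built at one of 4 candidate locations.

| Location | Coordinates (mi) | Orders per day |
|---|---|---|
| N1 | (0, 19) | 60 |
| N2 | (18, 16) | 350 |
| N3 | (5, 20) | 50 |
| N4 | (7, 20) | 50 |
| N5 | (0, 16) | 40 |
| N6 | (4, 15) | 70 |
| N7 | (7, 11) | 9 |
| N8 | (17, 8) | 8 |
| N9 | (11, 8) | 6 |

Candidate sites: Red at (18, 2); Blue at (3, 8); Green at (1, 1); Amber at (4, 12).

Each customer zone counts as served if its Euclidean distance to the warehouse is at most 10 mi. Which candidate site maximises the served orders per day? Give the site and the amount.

Coverage radius r = 10 mi; a point is covered iff (Δx)²+(Δy)² ≤ 10² = 100.
  Red (18, 2): covers {N8, N9} → 14
  Blue (3, 8): covers {N5, N6, N7, N9} → 125
  Green (1, 1): covers {none} → 0
  Amber (4, 12): covers {N1, N3, N4, N5, N6, N7, N9} → 285
Maximum coverage at Amber: 285 orders per day.

Amber, covering 285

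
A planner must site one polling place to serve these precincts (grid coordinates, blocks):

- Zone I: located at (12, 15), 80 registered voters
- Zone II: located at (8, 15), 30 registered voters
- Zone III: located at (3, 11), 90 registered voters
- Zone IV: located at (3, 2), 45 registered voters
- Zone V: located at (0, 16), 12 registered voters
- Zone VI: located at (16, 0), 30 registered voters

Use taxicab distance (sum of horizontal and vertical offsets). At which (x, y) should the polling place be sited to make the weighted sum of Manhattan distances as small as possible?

Manhattan distance separates: Σwᵢ(|x−xᵢ|+|y−yᵢ|) = Σwᵢ|x−xᵢ| + Σwᵢ|y−yᵢ|, so x and y are optimised independently as 1-D weighted medians.
Total weight W = 287; half = 143.5.
x-coordinate, sorted with cumulative weight:
  x=0 (Zone V, w=12) cum 12
  x=3 (Zone III, w=90) cum 102
  x=3 (Zone IV, w=45) cum 147  ← median
  x=8 (Zone II, w=30) cum 177
  x=12 (Zone I, w=80) cum 257
  x=16 (Zone VI, w=30) cum 287
⇒ x* = 3
y-coordinate, sorted with cumulative weight:
  y=0 (Zone VI, w=30) cum 30
  y=2 (Zone IV, w=45) cum 75
  y=11 (Zone III, w=90) cum 165  ← median
  y=15 (Zone I, w=80) cum 245
  y=15 (Zone II, w=30) cum 275
  y=16 (Zone V, w=12) cum 287
⇒ y* = 11

(3, 11)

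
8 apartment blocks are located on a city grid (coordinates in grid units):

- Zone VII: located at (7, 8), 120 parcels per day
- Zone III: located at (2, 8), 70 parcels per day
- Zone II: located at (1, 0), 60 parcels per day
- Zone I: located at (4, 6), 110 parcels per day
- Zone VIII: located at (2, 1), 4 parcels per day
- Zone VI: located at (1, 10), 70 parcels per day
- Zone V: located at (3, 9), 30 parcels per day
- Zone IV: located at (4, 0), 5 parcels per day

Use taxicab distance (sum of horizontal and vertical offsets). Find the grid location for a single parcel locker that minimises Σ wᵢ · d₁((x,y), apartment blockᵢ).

(4, 8)

Manhattan distance separates: Σwᵢ(|x−xᵢ|+|y−yᵢ|) = Σwᵢ|x−xᵢ| + Σwᵢ|y−yᵢ|, so x and y are optimised independently as 1-D weighted medians.
Total weight W = 469; half = 234.5.
x-coordinate, sorted with cumulative weight:
  x=1 (Zone II, w=60) cum 60
  x=1 (Zone VI, w=70) cum 130
  x=2 (Zone III, w=70) cum 200
  x=2 (Zone VIII, w=4) cum 204
  x=3 (Zone V, w=30) cum 234
  x=4 (Zone I, w=110) cum 344  ← median
  x=4 (Zone IV, w=5) cum 349
  x=7 (Zone VII, w=120) cum 469
⇒ x* = 4
y-coordinate, sorted with cumulative weight:
  y=0 (Zone II, w=60) cum 60
  y=0 (Zone IV, w=5) cum 65
  y=1 (Zone VIII, w=4) cum 69
  y=6 (Zone I, w=110) cum 179
  y=8 (Zone VII, w=120) cum 299  ← median
  y=8 (Zone III, w=70) cum 369
  y=9 (Zone V, w=30) cum 399
  y=10 (Zone VI, w=70) cum 469
⇒ y* = 8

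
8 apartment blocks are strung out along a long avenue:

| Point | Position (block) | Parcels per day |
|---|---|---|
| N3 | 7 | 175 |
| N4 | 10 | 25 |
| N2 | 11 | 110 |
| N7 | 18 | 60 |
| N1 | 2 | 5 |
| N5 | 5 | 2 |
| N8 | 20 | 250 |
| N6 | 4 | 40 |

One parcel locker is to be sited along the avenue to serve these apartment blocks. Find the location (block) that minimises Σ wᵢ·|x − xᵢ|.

x = 11

For a sum of weighted absolute distances on a line, the optimum is the weighted median (not the mean). Total weight W = 667; half-weight = 333.5.
Sort by position and accumulate weight:
  block 2 (N1, w=5) → cum 5
  block 4 (N6, w=40) → cum 45
  block 5 (N5, w=2) → cum 47
  block 7 (N3, w=175) → cum 222
  block 10 (N4, w=25) → cum 247
  block 11 (N2, w=110) → cum 357  ≥ 333.5 → median here
  block 18 (N7, w=60) → cum 417
  block 20 (N8, w=250) → cum 667
Optimal location: block 11.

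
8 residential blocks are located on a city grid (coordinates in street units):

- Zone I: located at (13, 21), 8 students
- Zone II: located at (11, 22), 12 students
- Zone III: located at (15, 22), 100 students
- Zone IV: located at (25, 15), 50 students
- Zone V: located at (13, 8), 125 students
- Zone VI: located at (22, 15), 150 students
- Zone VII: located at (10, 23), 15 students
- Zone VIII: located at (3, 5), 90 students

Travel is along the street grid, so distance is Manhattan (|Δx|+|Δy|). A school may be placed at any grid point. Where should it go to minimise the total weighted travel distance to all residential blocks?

(15, 15)

Manhattan distance separates: Σwᵢ(|x−xᵢ|+|y−yᵢ|) = Σwᵢ|x−xᵢ| + Σwᵢ|y−yᵢ|, so x and y are optimised independently as 1-D weighted medians.
Total weight W = 550; half = 275.
x-coordinate, sorted with cumulative weight:
  x=3 (Zone VIII, w=90) cum 90
  x=10 (Zone VII, w=15) cum 105
  x=11 (Zone II, w=12) cum 117
  x=13 (Zone I, w=8) cum 125
  x=13 (Zone V, w=125) cum 250
  x=15 (Zone III, w=100) cum 350  ← median
  x=22 (Zone VI, w=150) cum 500
  x=25 (Zone IV, w=50) cum 550
⇒ x* = 15
y-coordinate, sorted with cumulative weight:
  y=5 (Zone VIII, w=90) cum 90
  y=8 (Zone V, w=125) cum 215
  y=15 (Zone IV, w=50) cum 265
  y=15 (Zone VI, w=150) cum 415  ← median
  y=21 (Zone I, w=8) cum 423
  y=22 (Zone II, w=12) cum 435
  y=22 (Zone III, w=100) cum 535
  y=23 (Zone VII, w=15) cum 550
⇒ y* = 15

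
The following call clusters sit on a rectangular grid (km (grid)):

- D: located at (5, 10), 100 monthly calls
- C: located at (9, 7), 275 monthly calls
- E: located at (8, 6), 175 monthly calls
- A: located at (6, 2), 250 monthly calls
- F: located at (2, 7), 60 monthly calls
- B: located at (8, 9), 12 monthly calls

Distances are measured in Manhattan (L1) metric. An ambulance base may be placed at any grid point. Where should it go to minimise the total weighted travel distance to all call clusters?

(8, 7)

Manhattan distance separates: Σwᵢ(|x−xᵢ|+|y−yᵢ|) = Σwᵢ|x−xᵢ| + Σwᵢ|y−yᵢ|, so x and y are optimised independently as 1-D weighted medians.
Total weight W = 872; half = 436.
x-coordinate, sorted with cumulative weight:
  x=2 (F, w=60) cum 60
  x=5 (D, w=100) cum 160
  x=6 (A, w=250) cum 410
  x=8 (E, w=175) cum 585  ← median
  x=8 (B, w=12) cum 597
  x=9 (C, w=275) cum 872
⇒ x* = 8
y-coordinate, sorted with cumulative weight:
  y=2 (A, w=250) cum 250
  y=6 (E, w=175) cum 425
  y=7 (C, w=275) cum 700  ← median
  y=7 (F, w=60) cum 760
  y=9 (B, w=12) cum 772
  y=10 (D, w=100) cum 872
⇒ y* = 7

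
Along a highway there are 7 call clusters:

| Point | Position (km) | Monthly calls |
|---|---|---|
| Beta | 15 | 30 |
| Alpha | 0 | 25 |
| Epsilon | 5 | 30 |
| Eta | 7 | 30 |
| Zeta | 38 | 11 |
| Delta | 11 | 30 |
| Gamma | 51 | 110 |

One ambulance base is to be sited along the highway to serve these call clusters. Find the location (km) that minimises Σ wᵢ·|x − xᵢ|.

For a sum of weighted absolute distances on a line, the optimum is the weighted median (not the mean). Total weight W = 266; half-weight = 133.
Sort by position and accumulate weight:
  km 0 (Alpha, w=25) → cum 25
  km 5 (Epsilon, w=30) → cum 55
  km 7 (Eta, w=30) → cum 85
  km 11 (Delta, w=30) → cum 115
  km 15 (Beta, w=30) → cum 145  ≥ 133 → median here
  km 38 (Zeta, w=11) → cum 156
  km 51 (Gamma, w=110) → cum 266
Optimal location: km 15.

x = 15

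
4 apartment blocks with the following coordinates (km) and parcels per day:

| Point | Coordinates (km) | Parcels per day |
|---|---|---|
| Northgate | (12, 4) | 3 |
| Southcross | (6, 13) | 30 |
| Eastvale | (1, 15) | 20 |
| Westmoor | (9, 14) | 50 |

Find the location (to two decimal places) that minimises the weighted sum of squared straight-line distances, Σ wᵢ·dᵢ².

The minimiser of Σwᵢ‖p−pᵢ‖² is the weighted centroid p* = (Σwᵢpᵢ)/(Σwᵢ).
Σwᵢ = 103.
Σwᵢxᵢ = 3·12 + 30·6 + 20·1 + 50·9 = 686.
Σwᵢyᵢ = 3·4 + 30·13 + 20·15 + 50·14 = 1402.
x* = 686/103 = 6.66, y* = 1402/103 = 13.61.

(6.66, 13.61)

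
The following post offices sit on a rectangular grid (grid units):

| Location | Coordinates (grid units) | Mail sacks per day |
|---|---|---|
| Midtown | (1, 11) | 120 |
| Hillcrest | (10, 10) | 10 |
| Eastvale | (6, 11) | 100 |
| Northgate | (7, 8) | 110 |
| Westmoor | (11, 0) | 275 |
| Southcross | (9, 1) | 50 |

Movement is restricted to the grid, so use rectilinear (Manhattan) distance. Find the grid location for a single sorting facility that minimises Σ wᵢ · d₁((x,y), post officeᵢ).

(9, 8)

Manhattan distance separates: Σwᵢ(|x−xᵢ|+|y−yᵢ|) = Σwᵢ|x−xᵢ| + Σwᵢ|y−yᵢ|, so x and y are optimised independently as 1-D weighted medians.
Total weight W = 665; half = 332.5.
x-coordinate, sorted with cumulative weight:
  x=1 (Midtown, w=120) cum 120
  x=6 (Eastvale, w=100) cum 220
  x=7 (Northgate, w=110) cum 330
  x=9 (Southcross, w=50) cum 380  ← median
  x=10 (Hillcrest, w=10) cum 390
  x=11 (Westmoor, w=275) cum 665
⇒ x* = 9
y-coordinate, sorted with cumulative weight:
  y=0 (Westmoor, w=275) cum 275
  y=1 (Southcross, w=50) cum 325
  y=8 (Northgate, w=110) cum 435  ← median
  y=10 (Hillcrest, w=10) cum 445
  y=11 (Midtown, w=120) cum 565
  y=11 (Eastvale, w=100) cum 665
⇒ y* = 8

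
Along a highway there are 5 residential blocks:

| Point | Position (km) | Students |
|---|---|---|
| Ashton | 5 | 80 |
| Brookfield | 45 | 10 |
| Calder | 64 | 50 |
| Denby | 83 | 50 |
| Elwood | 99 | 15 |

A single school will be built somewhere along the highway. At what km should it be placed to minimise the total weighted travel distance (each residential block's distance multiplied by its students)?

For a sum of weighted absolute distances on a line, the optimum is the weighted median (not the mean). Total weight W = 205; half-weight = 102.5.
Sort by position and accumulate weight:
  km 5 (Ashton, w=80) → cum 80
  km 45 (Brookfield, w=10) → cum 90
  km 64 (Calder, w=50) → cum 140  ≥ 102.5 → median here
  km 83 (Denby, w=50) → cum 190
  km 99 (Elwood, w=15) → cum 205
Optimal location: km 64.

x = 64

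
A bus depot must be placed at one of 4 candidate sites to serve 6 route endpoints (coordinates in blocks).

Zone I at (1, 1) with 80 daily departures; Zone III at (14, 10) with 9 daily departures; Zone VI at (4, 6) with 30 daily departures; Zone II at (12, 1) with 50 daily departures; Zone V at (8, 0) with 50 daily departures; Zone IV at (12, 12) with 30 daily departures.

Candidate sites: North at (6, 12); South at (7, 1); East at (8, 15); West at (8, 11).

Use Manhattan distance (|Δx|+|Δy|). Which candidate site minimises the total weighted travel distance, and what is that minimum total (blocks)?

Total weighted distance at each candidate:
  North (6, 12): total = 3340
  South (7, 1): total = 1694
  East (8, 15): total = 4029
  West (8, 11): total = 3093
Minimum is at South with total 1694 blocks.

South, total 1694 blocks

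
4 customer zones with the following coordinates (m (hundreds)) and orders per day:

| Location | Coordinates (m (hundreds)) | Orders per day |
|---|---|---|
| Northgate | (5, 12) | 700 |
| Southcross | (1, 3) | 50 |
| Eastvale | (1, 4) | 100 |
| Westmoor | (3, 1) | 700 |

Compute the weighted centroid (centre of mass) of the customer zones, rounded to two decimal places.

(3.71, 6.23)

The minimiser of Σwᵢ‖p−pᵢ‖² is the weighted centroid p* = (Σwᵢpᵢ)/(Σwᵢ).
Σwᵢ = 1550.
Σwᵢxᵢ = 700·5 + 50·1 + 100·1 + 700·3 = 5750.
Σwᵢyᵢ = 700·12 + 50·3 + 100·4 + 700·1 = 9650.
x* = 5750/1550 = 3.71, y* = 9650/1550 = 6.23.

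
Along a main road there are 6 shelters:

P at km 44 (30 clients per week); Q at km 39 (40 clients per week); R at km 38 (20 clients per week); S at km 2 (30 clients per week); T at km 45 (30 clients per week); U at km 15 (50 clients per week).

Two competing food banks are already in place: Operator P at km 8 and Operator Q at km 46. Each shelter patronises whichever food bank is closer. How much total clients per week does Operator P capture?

80

The indifferent point is the midpoint (8+46)/2 = 27; shelters left of it (closer to Operator P at 8) go to Operator P, those right go to Operator Q.
  S at 2 (w=30) → Operator P
  U at 15 (w=50) → Operator P
  R at 38 (w=20) → Operator Q
  Q at 39 (w=40) → Operator Q
  P at 44 (w=30) → Operator Q
  T at 45 (w=30) → Operator Q
Operator P captures 80; Operator Q captures 120.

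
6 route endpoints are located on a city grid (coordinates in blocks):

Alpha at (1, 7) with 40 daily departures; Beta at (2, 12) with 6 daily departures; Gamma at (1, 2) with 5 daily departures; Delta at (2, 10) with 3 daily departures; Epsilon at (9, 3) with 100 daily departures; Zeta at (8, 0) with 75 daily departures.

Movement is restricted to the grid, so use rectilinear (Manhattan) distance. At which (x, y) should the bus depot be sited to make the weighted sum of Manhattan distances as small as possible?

(8, 3)

Manhattan distance separates: Σwᵢ(|x−xᵢ|+|y−yᵢ|) = Σwᵢ|x−xᵢ| + Σwᵢ|y−yᵢ|, so x and y are optimised independently as 1-D weighted medians.
Total weight W = 229; half = 114.5.
x-coordinate, sorted with cumulative weight:
  x=1 (Alpha, w=40) cum 40
  x=1 (Gamma, w=5) cum 45
  x=2 (Beta, w=6) cum 51
  x=2 (Delta, w=3) cum 54
  x=8 (Zeta, w=75) cum 129  ← median
  x=9 (Epsilon, w=100) cum 229
⇒ x* = 8
y-coordinate, sorted with cumulative weight:
  y=0 (Zeta, w=75) cum 75
  y=2 (Gamma, w=5) cum 80
  y=3 (Epsilon, w=100) cum 180  ← median
  y=7 (Alpha, w=40) cum 220
  y=10 (Delta, w=3) cum 223
  y=12 (Beta, w=6) cum 229
⇒ y* = 3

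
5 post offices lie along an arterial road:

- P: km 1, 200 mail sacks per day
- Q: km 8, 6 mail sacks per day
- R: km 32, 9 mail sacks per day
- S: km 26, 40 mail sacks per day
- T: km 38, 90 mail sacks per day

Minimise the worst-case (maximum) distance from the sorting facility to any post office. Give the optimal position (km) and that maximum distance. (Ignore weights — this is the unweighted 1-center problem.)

The 1-center on a line is the midpoint of the two extreme points: leftmost at 1, rightmost at 38.
Optimal location = (1 + 38)/2 = 19.5; maximum distance = (38 − 1)/2 = 18.5.

location 19.5, max distance 18.5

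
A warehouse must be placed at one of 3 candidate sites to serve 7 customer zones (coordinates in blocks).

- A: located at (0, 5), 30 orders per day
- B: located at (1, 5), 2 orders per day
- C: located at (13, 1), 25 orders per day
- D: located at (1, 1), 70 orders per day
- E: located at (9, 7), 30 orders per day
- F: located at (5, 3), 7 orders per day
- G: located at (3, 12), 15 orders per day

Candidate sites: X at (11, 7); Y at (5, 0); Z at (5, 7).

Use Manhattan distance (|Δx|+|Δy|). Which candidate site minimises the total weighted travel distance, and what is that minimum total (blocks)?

Total weighted distance at each candidate:
  X (11, 7): total = 2059
  Y (5, 0): total = 1454
  Z (5, 7): total = 1525
Minimum is at Y with total 1454 blocks.

Y, total 1454 blocks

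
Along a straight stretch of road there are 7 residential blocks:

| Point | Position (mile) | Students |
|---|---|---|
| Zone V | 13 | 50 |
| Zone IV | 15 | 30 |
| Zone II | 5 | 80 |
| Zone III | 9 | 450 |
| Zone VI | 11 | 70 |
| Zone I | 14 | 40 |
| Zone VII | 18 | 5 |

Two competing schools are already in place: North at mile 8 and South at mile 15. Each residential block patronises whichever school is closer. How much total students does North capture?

The indifferent point is the midpoint (8+15)/2 = 11.5; residential blocks left of it (closer to North at 8) go to North, those right go to South.
  Zone II at 5 (w=80) → North
  Zone III at 9 (w=450) → North
  Zone VI at 11 (w=70) → North
  Zone V at 13 (w=50) → South
  Zone I at 14 (w=40) → South
  Zone IV at 15 (w=30) → South
  Zone VII at 18 (w=5) → South
North captures 600; South captures 125.

600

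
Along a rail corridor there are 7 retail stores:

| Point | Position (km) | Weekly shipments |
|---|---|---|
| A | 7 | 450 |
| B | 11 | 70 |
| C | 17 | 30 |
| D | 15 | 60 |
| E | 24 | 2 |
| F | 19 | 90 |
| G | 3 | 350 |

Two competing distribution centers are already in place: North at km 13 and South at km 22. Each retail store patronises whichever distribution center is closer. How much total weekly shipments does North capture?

960

The indifferent point is the midpoint (13+22)/2 = 17.5; retail stores left of it (closer to North at 13) go to North, those right go to South.
  G at 3 (w=350) → North
  A at 7 (w=450) → North
  B at 11 (w=70) → North
  D at 15 (w=60) → North
  C at 17 (w=30) → North
  F at 19 (w=90) → South
  E at 24 (w=2) → South
North captures 960; South captures 92.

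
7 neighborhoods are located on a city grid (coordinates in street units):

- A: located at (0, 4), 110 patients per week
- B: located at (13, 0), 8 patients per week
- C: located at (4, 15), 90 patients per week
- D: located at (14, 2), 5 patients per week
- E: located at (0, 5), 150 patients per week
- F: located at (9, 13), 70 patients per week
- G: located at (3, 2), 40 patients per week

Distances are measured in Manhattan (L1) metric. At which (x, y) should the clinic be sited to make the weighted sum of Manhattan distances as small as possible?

Manhattan distance separates: Σwᵢ(|x−xᵢ|+|y−yᵢ|) = Σwᵢ|x−xᵢ| + Σwᵢ|y−yᵢ|, so x and y are optimised independently as 1-D weighted medians.
Total weight W = 473; half = 236.5.
x-coordinate, sorted with cumulative weight:
  x=0 (A, w=110) cum 110
  x=0 (E, w=150) cum 260  ← median
  x=3 (G, w=40) cum 300
  x=4 (C, w=90) cum 390
  x=9 (F, w=70) cum 460
  x=13 (B, w=8) cum 468
  x=14 (D, w=5) cum 473
⇒ x* = 0
y-coordinate, sorted with cumulative weight:
  y=0 (B, w=8) cum 8
  y=2 (D, w=5) cum 13
  y=2 (G, w=40) cum 53
  y=4 (A, w=110) cum 163
  y=5 (E, w=150) cum 313  ← median
  y=13 (F, w=70) cum 383
  y=15 (C, w=90) cum 473
⇒ y* = 5

(0, 5)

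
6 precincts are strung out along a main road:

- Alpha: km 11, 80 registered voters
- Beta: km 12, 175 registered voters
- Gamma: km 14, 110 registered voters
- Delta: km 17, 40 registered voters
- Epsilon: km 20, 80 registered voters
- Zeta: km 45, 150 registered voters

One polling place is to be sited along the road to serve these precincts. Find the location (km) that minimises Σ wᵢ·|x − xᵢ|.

x = 14

For a sum of weighted absolute distances on a line, the optimum is the weighted median (not the mean). Total weight W = 635; half-weight = 317.5.
Sort by position and accumulate weight:
  km 11 (Alpha, w=80) → cum 80
  km 12 (Beta, w=175) → cum 255
  km 14 (Gamma, w=110) → cum 365  ≥ 317.5 → median here
  km 17 (Delta, w=40) → cum 405
  km 20 (Epsilon, w=80) → cum 485
  km 45 (Zeta, w=150) → cum 635
Optimal location: km 14.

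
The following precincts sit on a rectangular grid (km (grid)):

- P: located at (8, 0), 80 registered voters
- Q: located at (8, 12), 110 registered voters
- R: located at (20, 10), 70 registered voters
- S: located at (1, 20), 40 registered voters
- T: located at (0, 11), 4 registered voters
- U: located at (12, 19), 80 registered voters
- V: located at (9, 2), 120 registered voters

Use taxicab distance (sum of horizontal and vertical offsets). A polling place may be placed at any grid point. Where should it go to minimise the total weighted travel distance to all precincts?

Manhattan distance separates: Σwᵢ(|x−xᵢ|+|y−yᵢ|) = Σwᵢ|x−xᵢ| + Σwᵢ|y−yᵢ|, so x and y are optimised independently as 1-D weighted medians.
Total weight W = 504; half = 252.
x-coordinate, sorted with cumulative weight:
  x=0 (T, w=4) cum 4
  x=1 (S, w=40) cum 44
  x=8 (P, w=80) cum 124
  x=8 (Q, w=110) cum 234
  x=9 (V, w=120) cum 354  ← median
  x=12 (U, w=80) cum 434
  x=20 (R, w=70) cum 504
⇒ x* = 9
y-coordinate, sorted with cumulative weight:
  y=0 (P, w=80) cum 80
  y=2 (V, w=120) cum 200
  y=10 (R, w=70) cum 270  ← median
  y=11 (T, w=4) cum 274
  y=12 (Q, w=110) cum 384
  y=19 (U, w=80) cum 464
  y=20 (S, w=40) cum 504
⇒ y* = 10

(9, 10)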